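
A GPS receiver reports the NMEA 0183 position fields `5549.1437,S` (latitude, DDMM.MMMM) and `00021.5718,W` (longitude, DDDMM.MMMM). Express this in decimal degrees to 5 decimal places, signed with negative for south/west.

Latitude: split at 2 digits → 55° and 49.1437′; 55 + 49.1437/60 = 55.819062
S → negative
Longitude: split at 3 digits → 000° and 21.5718′; 0 + 21.5718/60 = 0.359530
hemisphere W, so the sign is −

-55.81906, -0.35953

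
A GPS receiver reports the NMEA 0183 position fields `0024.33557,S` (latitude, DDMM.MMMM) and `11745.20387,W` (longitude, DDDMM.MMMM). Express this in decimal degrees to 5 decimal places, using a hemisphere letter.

0.40559° S, 117.75340° W

Lat: degrees = first 2 digits = 0, minutes = 24.33557; 0 + 24.33557/60 = 0.405593
Longitude: degrees = first 3 digits = 117, minutes = 45.20387; 117 + 45.20387/60 = 117.753398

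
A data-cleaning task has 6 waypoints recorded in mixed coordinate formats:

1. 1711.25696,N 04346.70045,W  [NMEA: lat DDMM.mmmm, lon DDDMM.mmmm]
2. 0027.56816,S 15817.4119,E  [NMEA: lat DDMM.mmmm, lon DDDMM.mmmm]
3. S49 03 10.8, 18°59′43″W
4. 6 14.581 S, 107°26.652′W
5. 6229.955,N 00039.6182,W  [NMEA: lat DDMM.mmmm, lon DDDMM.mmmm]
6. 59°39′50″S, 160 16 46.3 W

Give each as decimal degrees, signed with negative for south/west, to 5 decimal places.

1. 17.18762, -43.77834
2. -0.45947, 158.29020
3. -49.05300, -18.99528
4. -6.24302, -107.44420
5. 62.49925, -0.66030
6. -59.66389, -160.27953

Point 1:
  φ: split at 2 digits → 17° and 11.25696′; 17 + 11.25696/60 = 17.187616
  N → positive
  Lon: split at 3 digits → 043° and 46.70045′; 43 + 46.70045/60 = 43.778341
  hemisphere W, so the sign is −
Point 2:
  φ: split at 2 digits → 00° and 27.56816′; 0 + 27.56816/60 = 0.459469
  hemisphere S, so the sign is −
  Longitude: degrees = first 3 digits = 158, minutes = 17.4119; 158 + 17.4119/60 = 158.290198
  E → positive
Point 3:
  Latitude: 49 + 3/60 + 10.8/3600 = 49.053000
  hemisphere S, so the sign is −
  Lon: 18 + 59/60 + 43/3600 = 18.995278
  W ⇒ negate
Point 4:
  Latitude: 6 + 14.581/60 = 6.243017
  S ⇒ negate
  λ: 107 + 26.652/60 = 107.444200
  W → negative
Point 5:
  φ: split at 2 digits → 62° and 29.955′; 62 + 29.955/60 = 62.499250
  N ⇒ keep positive
  Lon: degrees = first 3 digits = 0, minutes = 39.6182; 0 + 39.6182/60 = 0.660303
  W ⇒ negate
Point 6:
  φ: 59 + 39/60 + 50/3600 = 59.663889
  S → negative
  Longitude: 160° + 16/60 + 46.3/3600 = 160 + 0.266667 + 0.012861 = 160.279528
  W ⇒ negate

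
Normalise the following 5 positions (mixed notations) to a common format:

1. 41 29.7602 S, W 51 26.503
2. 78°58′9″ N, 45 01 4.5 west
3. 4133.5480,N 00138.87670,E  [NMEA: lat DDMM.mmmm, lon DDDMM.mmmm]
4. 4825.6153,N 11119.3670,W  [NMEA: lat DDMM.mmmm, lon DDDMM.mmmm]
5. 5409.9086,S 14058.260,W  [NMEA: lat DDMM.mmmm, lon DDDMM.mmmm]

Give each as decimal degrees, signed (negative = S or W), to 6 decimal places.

1. -41.496003, -51.441717
2. 78.969167, -45.017917
3. 41.559133, 1.647945
4. 48.426922, -111.322783
5. -54.165143, -140.971000

Point 1:
  Latitude: 41 + 29.7602/60 = 41.4960033
  S → negative
  Lon: 26.503′ = 0.441717°; total 51.4417167
  W → negative
Point 2:
  Lat: 78 + 58/60 + 9/3600 = 78.9691667
  N ⇒ keep positive
  Lon: 1′ + 4.5″ = 1.07500′; 45 + 1.07500/60 = 45.0179167
  W → negative
Point 3:
  Lat: split at 2 digits → 41° and 33.548′; 41 + 33.548/60 = 41.5591333
  N ⇒ keep positive
  λ: split at 3 digits → 001° and 38.8767′; 1 + 38.8767/60 = 1.6479450
  E → positive
Point 4:
  Latitude: degrees = first 2 digits = 48, minutes = 25.6153; 48 + 25.6153/60 = 48.4269217
  N ⇒ keep positive
  Longitude: split at 3 digits → 111° and 19.367′; 111 + 19.367/60 = 111.3227833
  W ⇒ negate
Point 5:
  φ: split at 2 digits → 54° and 9.9086′; 54 + 9.9086/60 = 54.1651433
  S ⇒ negate
  λ: split at 3 digits → 140° and 58.26′; 140 + 58.26/60 = 140.9710000
  W ⇒ negate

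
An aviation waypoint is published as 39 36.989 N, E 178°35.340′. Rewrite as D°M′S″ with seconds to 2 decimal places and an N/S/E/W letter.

39°36′59.34″ N, 178°35′20.40″ E

Latitude: fractional minutes 0.98900 × 60 = 59.3400″
λ: fractional minutes 0.34000 × 60 = 20.4000″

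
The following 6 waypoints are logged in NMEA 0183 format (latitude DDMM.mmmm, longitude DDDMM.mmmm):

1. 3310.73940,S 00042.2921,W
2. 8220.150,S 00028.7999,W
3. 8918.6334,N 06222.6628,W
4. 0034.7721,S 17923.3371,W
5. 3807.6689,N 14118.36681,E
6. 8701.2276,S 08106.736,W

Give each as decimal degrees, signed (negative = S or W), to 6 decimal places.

Point 1:
  φ: degrees = first 2 digits = 33, minutes = 10.7394; 33 + 10.7394/60 = 33.1789900
  S ⇒ negate
  Lon: split at 3 digits → 000° and 42.2921′; 0 + 42.2921/60 = 0.7048683
  W ⇒ negate
Point 2:
  Latitude: split at 2 digits → 82° and 20.15′; 82 + 20.15/60 = 82.3358333
  hemisphere S, so the sign is −
  Longitude: degrees = first 3 digits = 0, minutes = 28.7999; 0 + 28.7999/60 = 0.4799983
  W ⇒ negate
Point 3:
  Lat: degrees = first 2 digits = 89, minutes = 18.6334; 89 + 18.6334/60 = 89.3105567
  N → positive
  Longitude: degrees = first 3 digits = 62, minutes = 22.6628; 62 + 22.6628/60 = 62.3777133
  W ⇒ negate
Point 4:
  Lat: split at 2 digits → 00° and 34.7721′; 0 + 34.7721/60 = 0.5795350
  S ⇒ negate
  λ: degrees = first 3 digits = 179, minutes = 23.3371; 179 + 23.3371/60 = 179.3889517
  hemisphere W, so the sign is −
Point 5:
  φ: split at 2 digits → 38° and 7.6689′; 38 + 7.6689/60 = 38.1278150
  N ⇒ keep positive
  Longitude: split at 3 digits → 141° and 18.36681′; 141 + 18.36681/60 = 141.3061135
  E → positive
Point 6:
  φ: degrees = first 2 digits = 87, minutes = 1.2276; 87 + 1.2276/60 = 87.0204600
  hemisphere S, so the sign is −
  Lon: degrees = first 3 digits = 81, minutes = 6.736; 81 + 6.736/60 = 81.1122667
  hemisphere W, so the sign is −

1. -33.178990, -0.704868
2. -82.335833, -0.479998
3. 89.310557, -62.377713
4. -0.579535, -179.388952
5. 38.127815, 141.306114
6. -87.020460, -81.112267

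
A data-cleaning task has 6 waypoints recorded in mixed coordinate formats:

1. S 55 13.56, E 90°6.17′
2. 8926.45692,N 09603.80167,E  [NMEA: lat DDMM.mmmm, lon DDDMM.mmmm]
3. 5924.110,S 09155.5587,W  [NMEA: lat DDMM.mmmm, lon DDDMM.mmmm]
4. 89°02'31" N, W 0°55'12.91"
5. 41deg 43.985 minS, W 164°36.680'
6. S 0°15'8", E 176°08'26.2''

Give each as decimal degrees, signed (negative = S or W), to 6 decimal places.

1. -55.226000, 90.102833
2. 89.440949, 96.063361
3. -59.401833, -91.925978
4. 89.041944, -0.920253
5. -41.733083, -164.611333
6. -0.252222, 176.140611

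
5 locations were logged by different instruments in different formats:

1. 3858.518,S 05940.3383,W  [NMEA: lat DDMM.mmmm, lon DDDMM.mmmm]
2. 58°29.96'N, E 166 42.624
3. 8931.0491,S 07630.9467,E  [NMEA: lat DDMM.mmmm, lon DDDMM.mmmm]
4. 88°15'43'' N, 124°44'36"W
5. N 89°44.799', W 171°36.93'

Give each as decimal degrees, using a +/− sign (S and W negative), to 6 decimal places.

1. -38.975300, -59.672305
2. 58.499333, 166.710400
3. -89.517485, 76.515778
4. 88.261944, -124.743333
5. 89.746650, -171.615500

Point 1:
  Lat: degrees = first 2 digits = 38, minutes = 58.518; 38 + 58.518/60 = 38.9753000
  S → negative
  Longitude: split at 3 digits → 059° and 40.3383′; 59 + 40.3383/60 = 59.6723050
  W → negative
Point 2:
  Latitude: 58 + 29.96/60 = 58.4993333
  N → positive
  λ: 166 + 42.624/60 = 166.7104000
  E ⇒ keep positive
Point 3:
  φ: split at 2 digits → 89° and 31.0491′; 89 + 31.0491/60 = 89.5174850
  hemisphere S, so the sign is −
  λ: split at 3 digits → 076° and 30.9467′; 76 + 30.9467/60 = 76.5157783
  E → positive
Point 4:
  φ: 88° + 15/60 + 43/3600 = 88 + 0.250000 + 0.011944 = 88.2619444
  N ⇒ keep positive
  Lon: 124° + 44/60 + 36/3600 = 124 + 0.733333 + 0.010000 = 124.7433333
  W → negative
Point 5:
  Lat: 89 + 44.799/60 = 89.7466500
  N ⇒ keep positive
  λ: 171 + 36.93/60 = 171.6155000
  W → negative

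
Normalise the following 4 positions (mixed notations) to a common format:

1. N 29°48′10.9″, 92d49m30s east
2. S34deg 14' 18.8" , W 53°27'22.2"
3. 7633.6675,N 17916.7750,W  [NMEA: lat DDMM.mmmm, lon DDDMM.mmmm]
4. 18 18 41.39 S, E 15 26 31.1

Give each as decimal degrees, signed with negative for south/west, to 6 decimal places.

Point 1:
  φ: 29 + 48/60 + 10.9/3600 = 29.8030278
  N ⇒ keep positive
  λ: 92° + 49/60 + 30/3600 = 92 + 0.816667 + 0.008333 = 92.8250000
  E → positive
Point 2:
  Latitude: 34 + 14/60 + 18.8/3600 = 34.2385556
  S → negative
  λ: 53 + 27/60 + 22.2/3600 = 53.4561667
  W ⇒ negate
Point 3:
  φ: split at 2 digits → 76° and 33.6675′; 76 + 33.6675/60 = 76.5611250
  N ⇒ keep positive
  λ: split at 3 digits → 179° and 16.775′; 179 + 16.775/60 = 179.2795833
  W → negative
Point 4:
  Latitude: 18′ + 41.39″ = 18.68983′; 18 + 18.68983/60 = 18.3114972
  S → negative
  Lon: 15 + 26/60 + 31.1/3600 = 15.4419722
  E ⇒ keep positive

1. 29.803028, 92.825000
2. -34.238556, -53.456167
3. 76.561125, -179.279583
4. -18.311497, 15.441972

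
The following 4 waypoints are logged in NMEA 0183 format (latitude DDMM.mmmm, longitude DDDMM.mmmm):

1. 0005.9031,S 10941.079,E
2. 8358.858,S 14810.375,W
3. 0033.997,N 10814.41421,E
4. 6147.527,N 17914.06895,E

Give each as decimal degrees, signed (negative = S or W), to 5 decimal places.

1. -0.09839, 109.68465
2. -83.98097, -148.17292
3. 0.56662, 108.24024
4. 61.79212, 179.23448

Point 1:
  Latitude: split at 2 digits → 00° and 5.9031′; 0 + 5.9031/60 = 0.098385
  S → negative
  Longitude: degrees = first 3 digits = 109, minutes = 41.079; 109 + 41.079/60 = 109.684650
  E ⇒ keep positive
Point 2:
  Latitude: split at 2 digits → 83° and 58.858′; 83 + 58.858/60 = 83.980967
  S → negative
  Longitude: split at 3 digits → 148° and 10.375′; 148 + 10.375/60 = 148.172917
  W → negative
Point 3:
  Latitude: degrees = first 2 digits = 0, minutes = 33.997; 0 + 33.997/60 = 0.566617
  N ⇒ keep positive
  λ: split at 3 digits → 108° and 14.41421′; 108 + 14.41421/60 = 108.240237
  E ⇒ keep positive
Point 4:
  Lat: degrees = first 2 digits = 61, minutes = 47.527; 61 + 47.527/60 = 61.792117
  N → positive
  Lon: split at 3 digits → 179° and 14.06895′; 179 + 14.06895/60 = 179.234483
  E ⇒ keep positive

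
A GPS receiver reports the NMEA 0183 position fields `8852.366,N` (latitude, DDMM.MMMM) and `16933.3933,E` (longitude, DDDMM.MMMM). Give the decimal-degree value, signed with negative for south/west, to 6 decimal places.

88.872767, 169.556555

Lat: degrees = first 2 digits = 88, minutes = 52.366; 88 + 52.366/60 = 88.8727667
N → positive
Lon: split at 3 digits → 169° and 33.3933′; 169 + 33.3933/60 = 169.5565550
E ⇒ keep positive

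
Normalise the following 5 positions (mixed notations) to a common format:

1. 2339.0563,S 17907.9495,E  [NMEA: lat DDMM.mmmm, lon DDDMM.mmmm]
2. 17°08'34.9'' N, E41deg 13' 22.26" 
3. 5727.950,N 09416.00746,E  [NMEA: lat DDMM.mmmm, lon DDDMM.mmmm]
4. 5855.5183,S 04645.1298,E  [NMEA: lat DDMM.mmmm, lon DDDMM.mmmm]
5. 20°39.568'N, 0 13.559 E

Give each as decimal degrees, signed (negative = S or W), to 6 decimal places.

Point 1:
  Lat: degrees = first 2 digits = 23, minutes = 39.0563; 23 + 39.0563/60 = 23.6509383
  S ⇒ negate
  Lon: degrees = first 3 digits = 179, minutes = 7.9495; 179 + 7.9495/60 = 179.1324917
  E ⇒ keep positive
Point 2:
  Lat: 17° + 8/60 + 34.9/3600 = 17 + 0.133333 + 0.009694 = 17.1430278
  N → positive
  λ: 41° + 13/60 + 22.26/3600 = 41 + 0.216667 + 0.006183 = 41.2228500
  E ⇒ keep positive
Point 3:
  φ: degrees = first 2 digits = 57, minutes = 27.95; 57 + 27.95/60 = 57.4658333
  N → positive
  Longitude: split at 3 digits → 094° and 16.00746′; 94 + 16.00746/60 = 94.2667910
  E → positive
Point 4:
  Lat: degrees = first 2 digits = 58, minutes = 55.5183; 58 + 55.5183/60 = 58.9253050
  hemisphere S, so the sign is −
  λ: degrees = first 3 digits = 46, minutes = 45.1298; 46 + 45.1298/60 = 46.7521633
  E → positive
Point 5:
  Lat: 20 + 39.568/60 = 20.6594667
  N ⇒ keep positive
  Longitude: 13.559′ = 0.225983°; total 0.2259833
  E ⇒ keep positive

1. -23.650938, 179.132492
2. 17.143028, 41.222850
3. 57.465833, 94.266791
4. -58.925305, 46.752163
5. 20.659467, 0.225983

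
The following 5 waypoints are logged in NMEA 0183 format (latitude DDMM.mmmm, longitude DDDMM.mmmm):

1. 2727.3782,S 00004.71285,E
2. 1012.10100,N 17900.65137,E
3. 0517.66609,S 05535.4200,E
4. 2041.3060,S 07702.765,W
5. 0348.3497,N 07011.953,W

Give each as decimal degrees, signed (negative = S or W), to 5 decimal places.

Point 1:
  Latitude: degrees = first 2 digits = 27, minutes = 27.3782; 27 + 27.3782/60 = 27.456303
  hemisphere S, so the sign is −
  Longitude: split at 3 digits → 000° and 4.71285′; 0 + 4.71285/60 = 0.078548
  E → positive
Point 2:
  Lat: split at 2 digits → 10° and 12.101′; 10 + 12.101/60 = 10.201683
  N → positive
  λ: split at 3 digits → 179° and 0.65137′; 179 + 0.65137/60 = 179.010856
  E ⇒ keep positive
Point 3:
  Lat: split at 2 digits → 05° and 17.66609′; 5 + 17.66609/60 = 5.294435
  hemisphere S, so the sign is −
  Lon: degrees = first 3 digits = 55, minutes = 35.42; 55 + 35.42/60 = 55.590333
  E ⇒ keep positive
Point 4:
  Latitude: split at 2 digits → 20° and 41.306′; 20 + 41.306/60 = 20.688433
  hemisphere S, so the sign is −
  Longitude: split at 3 digits → 077° and 2.765′; 77 + 2.765/60 = 77.046083
  W → negative
Point 5:
  φ: degrees = first 2 digits = 3, minutes = 48.3497; 3 + 48.3497/60 = 3.805828
  N ⇒ keep positive
  Longitude: split at 3 digits → 070° and 11.953′; 70 + 11.953/60 = 70.199217
  W ⇒ negate

1. -27.45630, 0.07855
2. 10.20168, 179.01086
3. -5.29443, 55.59033
4. -20.68843, -77.04608
5. 3.80583, -70.19922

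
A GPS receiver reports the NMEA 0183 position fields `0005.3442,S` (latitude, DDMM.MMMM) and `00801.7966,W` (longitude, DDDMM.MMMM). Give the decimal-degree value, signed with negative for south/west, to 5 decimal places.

Latitude: degrees = first 2 digits = 0, minutes = 5.3442; 0 + 5.3442/60 = 0.089070
S → negative
Longitude: split at 3 digits → 008° and 1.7966′; 8 + 1.7966/60 = 8.029943
W → negative

-0.08907, -8.02994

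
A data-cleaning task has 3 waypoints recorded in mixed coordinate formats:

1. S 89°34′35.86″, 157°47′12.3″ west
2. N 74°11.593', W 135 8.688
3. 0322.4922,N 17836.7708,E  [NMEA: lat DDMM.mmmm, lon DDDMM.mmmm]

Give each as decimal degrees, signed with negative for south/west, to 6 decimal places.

1. -89.576628, -157.786750
2. 74.193217, -135.144800
3. 3.374870, 178.612847

Point 1:
  φ: 89° + 34/60 + 35.86/3600 = 89 + 0.566667 + 0.009961 = 89.5766278
  hemisphere S, so the sign is −
  λ: 157° + 47/60 + 12.3/3600 = 157 + 0.783333 + 0.003417 = 157.7867500
  W ⇒ negate
Point 2:
  Lat: 11.593′ = 0.193217°; total 74.1932167
  N ⇒ keep positive
  Lon: 135 + 8.688/60 = 135.1448000
  hemisphere W, so the sign is −
Point 3:
  φ: split at 2 digits → 03° and 22.4922′; 3 + 22.4922/60 = 3.3748700
  N → positive
  Lon: degrees = first 3 digits = 178, minutes = 36.7708; 178 + 36.7708/60 = 178.6128467
  E → positive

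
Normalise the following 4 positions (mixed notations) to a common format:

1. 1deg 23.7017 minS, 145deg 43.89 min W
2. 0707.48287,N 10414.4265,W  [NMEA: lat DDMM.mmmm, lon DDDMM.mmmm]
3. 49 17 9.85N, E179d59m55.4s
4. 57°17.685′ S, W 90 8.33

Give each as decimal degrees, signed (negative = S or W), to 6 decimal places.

Point 1:
  Lat: 23.7017′ = 0.395028°; total 1.3950283
  hemisphere S, so the sign is −
  λ: 43.89′ = 0.731500°; total 145.7315000
  W → negative
Point 2:
  Lat: split at 2 digits → 07° and 7.48287′; 7 + 7.48287/60 = 7.1247145
  N ⇒ keep positive
  Longitude: split at 3 digits → 104° and 14.4265′; 104 + 14.4265/60 = 104.2404417
  W ⇒ negate
Point 3:
  Latitude: 49° + 17/60 + 9.85/3600 = 49 + 0.283333 + 0.002736 = 49.2860694
  N ⇒ keep positive
  Longitude: 179 + 59/60 + 55.4/3600 = 179.9987222
  E ⇒ keep positive
Point 4:
  Lat: 17.685′ = 0.294750°; total 57.2947500
  S ⇒ negate
  Lon: 90 + 8.33/60 = 90.1388333
  hemisphere W, so the sign is −

1. -1.395028, -145.731500
2. 7.124715, -104.240442
3. 49.286069, 179.998722
4. -57.294750, -90.138833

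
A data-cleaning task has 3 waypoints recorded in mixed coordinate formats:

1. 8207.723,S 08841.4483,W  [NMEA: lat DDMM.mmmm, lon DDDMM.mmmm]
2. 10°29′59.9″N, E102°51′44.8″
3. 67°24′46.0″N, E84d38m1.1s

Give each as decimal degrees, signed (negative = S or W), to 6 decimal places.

1. -82.128717, -88.690805
2. 10.499972, 102.862444
3. 67.412778, 84.633639

Point 1:
  φ: degrees = first 2 digits = 82, minutes = 7.723; 82 + 7.723/60 = 82.1287167
  S → negative
  Longitude: split at 3 digits → 088° and 41.4483′; 88 + 41.4483/60 = 88.6908050
  W → negative
Point 2:
  Latitude: 29′ + 59.9″ = 29.99833′; 10 + 29.99833/60 = 10.4999722
  N ⇒ keep positive
  Longitude: 102° + 51/60 + 44.8/3600 = 102 + 0.850000 + 0.012444 = 102.8624444
  E ⇒ keep positive
Point 3:
  Latitude: 67° + 24/60 + 46/3600 = 67 + 0.400000 + 0.012778 = 67.4127778
  N → positive
  Lon: 84° + 38/60 + 1.1/3600 = 84 + 0.633333 + 0.000306 = 84.6336389
  E ⇒ keep positive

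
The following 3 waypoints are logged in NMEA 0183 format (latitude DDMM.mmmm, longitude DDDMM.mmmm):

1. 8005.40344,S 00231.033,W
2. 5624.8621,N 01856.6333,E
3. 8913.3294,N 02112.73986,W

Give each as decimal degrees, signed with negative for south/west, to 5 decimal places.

1. -80.09006, -2.51722
2. 56.41437, 18.94389
3. 89.22216, -21.21233

Point 1:
  Lat: split at 2 digits → 80° and 5.40344′; 80 + 5.40344/60 = 80.090057
  hemisphere S, so the sign is −
  λ: split at 3 digits → 002° and 31.033′; 2 + 31.033/60 = 2.517217
  W ⇒ negate
Point 2:
  φ: degrees = first 2 digits = 56, minutes = 24.8621; 56 + 24.8621/60 = 56.414368
  N ⇒ keep positive
  λ: split at 3 digits → 018° and 56.6333′; 18 + 56.6333/60 = 18.943888
  E → positive
Point 3:
  Latitude: split at 2 digits → 89° and 13.3294′; 89 + 13.3294/60 = 89.222157
  N → positive
  Lon: degrees = first 3 digits = 21, minutes = 12.73986; 21 + 12.73986/60 = 21.212331
  W ⇒ negate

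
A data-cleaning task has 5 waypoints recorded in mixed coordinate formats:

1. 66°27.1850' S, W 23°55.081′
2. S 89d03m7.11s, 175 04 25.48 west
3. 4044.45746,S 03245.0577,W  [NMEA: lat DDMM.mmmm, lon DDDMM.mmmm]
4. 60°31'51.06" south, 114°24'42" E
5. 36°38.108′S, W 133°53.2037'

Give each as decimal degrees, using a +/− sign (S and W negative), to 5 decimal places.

1. -66.45308, -23.91802
2. -89.05198, -175.07374
3. -40.74096, -32.75096
4. -60.53085, 114.41167
5. -36.63513, -133.88673

Point 1:
  Latitude: 66 + 27.185/60 = 66.453083
  S → negative
  Lon: 23 + 55.081/60 = 23.918017
  hemisphere W, so the sign is −
Point 2:
  Latitude: 89° + 3/60 + 7.11/3600 = 89 + 0.050000 + 0.001975 = 89.051975
  hemisphere S, so the sign is −
  Longitude: 175° + 4/60 + 25.48/3600 = 175 + 0.066667 + 0.007078 = 175.073744
  W → negative
Point 3:
  φ: split at 2 digits → 40° and 44.45746′; 40 + 44.45746/60 = 40.740958
  hemisphere S, so the sign is −
  Longitude: degrees = first 3 digits = 32, minutes = 45.0577; 32 + 45.0577/60 = 32.750962
  W → negative
Point 4:
  Latitude: 31′ + 51.06″ = 31.85100′; 60 + 31.85100/60 = 60.530850
  hemisphere S, so the sign is −
  Lon: 24′ + 42″ = 24.70000′; 114 + 24.70000/60 = 114.411667
  E ⇒ keep positive
Point 5:
  Latitude: 38.108′ = 0.635133°; total 36.635133
  S → negative
  λ: 133 + 53.2037/60 = 133.886728
  W ⇒ negate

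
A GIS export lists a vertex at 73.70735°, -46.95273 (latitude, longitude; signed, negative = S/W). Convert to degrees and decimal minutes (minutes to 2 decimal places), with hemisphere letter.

Latitude: 73° + 0.707350 × 60 = 73° 42.4410′
Longitude is negative → W; |value| = 46.952730
Longitude: fractional part 0.952730 → 57.1638 minutes

73° 42.44′ N, 46° 57.16′ W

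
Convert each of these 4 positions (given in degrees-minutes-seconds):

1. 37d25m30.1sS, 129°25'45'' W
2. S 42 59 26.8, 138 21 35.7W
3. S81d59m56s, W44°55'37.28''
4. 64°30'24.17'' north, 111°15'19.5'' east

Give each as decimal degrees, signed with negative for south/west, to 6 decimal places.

Point 1:
  Lat: 37° + 25/60 + 30.1/3600 = 37 + 0.416667 + 0.008361 = 37.4250278
  hemisphere S, so the sign is −
  Longitude: 129 + 25/60 + 45/3600 = 129.4291667
  W → negative
Point 2:
  Latitude: 42 + 59/60 + 26.8/3600 = 42.9907778
  hemisphere S, so the sign is −
  Lon: 21′ + 35.7″ = 21.59500′; 138 + 21.59500/60 = 138.3599167
  hemisphere W, so the sign is −
Point 3:
  Lat: 59′ + 56″ = 59.93333′; 81 + 59.93333/60 = 81.9988889
  S → negative
  λ: 55′ + 37.28″ = 55.62133′; 44 + 55.62133/60 = 44.9270222
  W → negative
Point 4:
  Lat: 30′ + 24.17″ = 30.40283′; 64 + 30.40283/60 = 64.5067139
  N → positive
  Lon: 111 + 15/60 + 19.5/3600 = 111.2554167
  E → positive

1. -37.425028, -129.429167
2. -42.990778, -138.359917
3. -81.998889, -44.927022
4. 64.506714, 111.255417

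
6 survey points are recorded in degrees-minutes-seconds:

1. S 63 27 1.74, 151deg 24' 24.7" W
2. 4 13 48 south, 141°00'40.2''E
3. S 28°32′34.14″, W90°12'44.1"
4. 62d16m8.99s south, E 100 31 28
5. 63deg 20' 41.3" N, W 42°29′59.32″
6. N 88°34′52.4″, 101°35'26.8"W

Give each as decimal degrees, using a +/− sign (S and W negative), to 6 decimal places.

1. -63.450483, -151.406861
2. -4.230000, 141.011167
3. -28.542817, -90.212250
4. -62.269164, 100.524444
5. 63.344806, -42.499811
6. 88.581222, -101.590778

Point 1:
  φ: 63 + 27/60 + 1.74/3600 = 63.4504833
  S → negative
  Longitude: 151 + 24/60 + 24.7/3600 = 151.4068611
  hemisphere W, so the sign is −
Point 2:
  φ: 4° + 13/60 + 48/3600 = 4 + 0.216667 + 0.013333 = 4.2300000
  S → negative
  Longitude: 141 + 0/60 + 40.2/3600 = 141.0111667
  E ⇒ keep positive
Point 3:
  Lat: 28° + 32/60 + 34.14/3600 = 28 + 0.533333 + 0.009483 = 28.5428167
  S → negative
  Lon: 90 + 12/60 + 44.1/3600 = 90.2122500
  W → negative
Point 4:
  φ: 62° + 16/60 + 8.99/3600 = 62 + 0.266667 + 0.002497 = 62.2691639
  S ⇒ negate
  Longitude: 100 + 31/60 + 28/3600 = 100.5244444
  E → positive
Point 5:
  Latitude: 63 + 20/60 + 41.3/3600 = 63.3448056
  N → positive
  λ: 42 + 29/60 + 59.32/3600 = 42.4998111
  W → negative
Point 6:
  Lat: 34′ + 52.4″ = 34.87333′; 88 + 34.87333/60 = 88.5812222
  N ⇒ keep positive
  Longitude: 35′ + 26.8″ = 35.44667′; 101 + 35.44667/60 = 101.5907778
  W → negative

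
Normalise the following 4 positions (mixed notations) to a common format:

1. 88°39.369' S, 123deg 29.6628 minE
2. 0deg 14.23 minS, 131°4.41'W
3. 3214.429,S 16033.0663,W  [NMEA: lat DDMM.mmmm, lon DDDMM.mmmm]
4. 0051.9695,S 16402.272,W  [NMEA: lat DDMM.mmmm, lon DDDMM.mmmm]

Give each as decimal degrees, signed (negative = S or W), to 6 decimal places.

Point 1:
  Lat: 39.369′ = 0.656150°; total 88.6561500
  S → negative
  Longitude: 29.6628′ = 0.494380°; total 123.4943800
  E ⇒ keep positive
Point 2:
  Latitude: 0 + 14.23/60 = 0.2371667
  S → negative
  Lon: 131 + 4.41/60 = 131.0735000
  W ⇒ negate
Point 3:
  Lat: split at 2 digits → 32° and 14.429′; 32 + 14.429/60 = 32.2404833
  S → negative
  Lon: degrees = first 3 digits = 160, minutes = 33.0663; 160 + 33.0663/60 = 160.5511050
  hemisphere W, so the sign is −
Point 4:
  Lat: split at 2 digits → 00° and 51.9695′; 0 + 51.9695/60 = 0.8661583
  hemisphere S, so the sign is −
  Longitude: degrees = first 3 digits = 164, minutes = 2.272; 164 + 2.272/60 = 164.0378667
  W ⇒ negate

1. -88.656150, 123.494380
2. -0.237167, -131.073500
3. -32.240483, -160.551105
4. -0.866158, -164.037867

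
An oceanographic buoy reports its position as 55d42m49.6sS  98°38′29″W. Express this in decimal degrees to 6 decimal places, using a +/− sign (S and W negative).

-55.713778, -98.641389

φ: 55 + 42/60 + 49.6/3600 = 55.7137778
hemisphere S, so the sign is −
Longitude: 98 + 38/60 + 29/3600 = 98.6413889
hemisphere W, so the sign is −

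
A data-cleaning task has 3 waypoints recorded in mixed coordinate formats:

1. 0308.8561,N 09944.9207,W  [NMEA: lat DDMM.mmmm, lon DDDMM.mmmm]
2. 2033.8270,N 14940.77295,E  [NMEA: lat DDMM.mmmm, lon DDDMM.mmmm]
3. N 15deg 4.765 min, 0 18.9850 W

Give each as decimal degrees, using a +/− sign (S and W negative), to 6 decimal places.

Point 1:
  φ: degrees = first 2 digits = 3, minutes = 8.8561; 3 + 8.8561/60 = 3.1476017
  N ⇒ keep positive
  Longitude: degrees = first 3 digits = 99, minutes = 44.9207; 99 + 44.9207/60 = 99.7486783
  W → negative
Point 2:
  φ: split at 2 digits → 20° and 33.827′; 20 + 33.827/60 = 20.5637833
  N ⇒ keep positive
  λ: split at 3 digits → 149° and 40.77295′; 149 + 40.77295/60 = 149.6795492
  E → positive
Point 3:
  Latitude: 4.765′ = 0.079417°; total 15.0794167
  N ⇒ keep positive
  Lon: 0 + 18.985/60 = 0.3164167
  hemisphere W, so the sign is −

1. 3.147602, -99.748678
2. 20.563783, 149.679549
3. 15.079417, -0.316417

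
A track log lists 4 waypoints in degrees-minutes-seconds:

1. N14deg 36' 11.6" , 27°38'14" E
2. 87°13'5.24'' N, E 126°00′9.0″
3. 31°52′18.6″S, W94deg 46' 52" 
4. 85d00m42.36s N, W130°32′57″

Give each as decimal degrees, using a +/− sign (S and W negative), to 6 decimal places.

1. 14.603222, 27.637222
2. 87.218122, 126.002500
3. -31.871833, -94.781111
4. 85.011767, -130.549167

Point 1:
  Lat: 14 + 36/60 + 11.6/3600 = 14.6032222
  N → positive
  Longitude: 27 + 38/60 + 14/3600 = 27.6372222
  E ⇒ keep positive
Point 2:
  Latitude: 87 + 13/60 + 5.24/3600 = 87.2181222
  N → positive
  Longitude: 126° + 0/60 + 9/3600 = 126 + 0.000000 + 0.002500 = 126.0025000
  E ⇒ keep positive
Point 3:
  Latitude: 52′ + 18.6″ = 52.31000′; 31 + 52.31000/60 = 31.8718333
  S ⇒ negate
  Longitude: 94 + 46/60 + 52/3600 = 94.7811111
  W ⇒ negate
Point 4:
  φ: 85° + 0/60 + 42.36/3600 = 85 + 0.000000 + 0.011767 = 85.0117667
  N → positive
  Lon: 130° + 32/60 + 57/3600 = 130 + 0.533333 + 0.015833 = 130.5491667
  hemisphere W, so the sign is −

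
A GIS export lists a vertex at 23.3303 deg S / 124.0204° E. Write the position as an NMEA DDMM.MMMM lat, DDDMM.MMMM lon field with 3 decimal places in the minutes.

φ: minutes = (23.330300 − 23) × 60 = 19.81800
Longitude: fractional part 0.020400 → 1.22400 minutes

2319.818,S / 12401.224,E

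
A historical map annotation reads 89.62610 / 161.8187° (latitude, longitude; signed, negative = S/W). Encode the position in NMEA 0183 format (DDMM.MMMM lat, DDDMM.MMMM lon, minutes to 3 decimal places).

8937.566,N / 16149.122,E

φ: 89° + 0.626100 × 60 = 89° 37.56600′
Longitude: minutes = (161.818700 − 161) × 60 = 49.12200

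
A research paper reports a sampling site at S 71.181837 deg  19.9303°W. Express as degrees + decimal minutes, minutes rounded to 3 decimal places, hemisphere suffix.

71° 10.910′ S, 19° 55.818′ W

Lat: minutes = (71.181837 − 71) × 60 = 10.91022
Lon: minutes = (19.930300 − 19) × 60 = 55.81800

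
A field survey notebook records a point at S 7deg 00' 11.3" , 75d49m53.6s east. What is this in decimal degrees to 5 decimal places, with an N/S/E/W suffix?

7.00314° S, 75.83156° E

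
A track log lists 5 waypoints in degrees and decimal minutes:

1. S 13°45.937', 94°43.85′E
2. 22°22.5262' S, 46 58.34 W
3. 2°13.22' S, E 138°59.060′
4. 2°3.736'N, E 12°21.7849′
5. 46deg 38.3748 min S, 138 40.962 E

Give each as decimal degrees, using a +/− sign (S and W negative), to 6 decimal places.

1. -13.765617, 94.730833
2. -22.375437, -46.972333
3. -2.220333, 138.984333
4. 2.062267, 12.363082
5. -46.639580, 138.682700

Point 1:
  φ: 13 + 45.937/60 = 13.7656167
  S → negative
  Lon: 43.85′ = 0.730833°; total 94.7308333
  E → positive
Point 2:
  Lat: 22.5262′ = 0.375437°; total 22.3754367
  S ⇒ negate
  λ: 46 + 58.34/60 = 46.9723333
  W → negative
Point 3:
  Latitude: 2 + 13.22/60 = 2.2203333
  S ⇒ negate
  Longitude: 59.06′ = 0.984333°; total 138.9843333
  E ⇒ keep positive
Point 4:
  Latitude: 2 + 3.736/60 = 2.0622667
  N → positive
  Lon: 21.7849′ = 0.363082°; total 12.3630817
  E → positive
Point 5:
  Lat: 38.3748′ = 0.639580°; total 46.6395800
  hemisphere S, so the sign is −
  Longitude: 138 + 40.962/60 = 138.6827000
  E ⇒ keep positive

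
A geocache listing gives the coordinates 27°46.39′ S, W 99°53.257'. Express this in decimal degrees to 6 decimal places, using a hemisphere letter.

27.773167° S, 99.887617° W

φ: 46.39′ = 0.773167°; total 27.7731667
λ: 99 + 53.257/60 = 99.8876167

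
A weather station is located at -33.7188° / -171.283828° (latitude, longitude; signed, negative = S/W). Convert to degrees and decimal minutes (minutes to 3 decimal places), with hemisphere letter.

Latitude is negative → S; |value| = 33.718800
φ: fractional part 0.718800 → 43.12800 minutes
Longitude is negative → W; |value| = 171.283828
Lon: minutes = (171.283828 − 171) × 60 = 17.02968

33° 43.128′ S, 171° 17.030′ W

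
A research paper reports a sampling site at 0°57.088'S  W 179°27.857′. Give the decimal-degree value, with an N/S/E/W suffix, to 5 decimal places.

φ: 57.088′ = 0.951467°; total 0.951467
Longitude: 27.857′ = 0.464283°; total 179.464283

0.95147° S, 179.46428° W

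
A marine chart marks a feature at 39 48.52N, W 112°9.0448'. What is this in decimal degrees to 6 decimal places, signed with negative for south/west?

Lat: 48.52′ = 0.808667°; total 39.8086667
N → positive
Lon: 9.0448′ = 0.150747°; total 112.1507467
W → negative

39.808667, -112.150747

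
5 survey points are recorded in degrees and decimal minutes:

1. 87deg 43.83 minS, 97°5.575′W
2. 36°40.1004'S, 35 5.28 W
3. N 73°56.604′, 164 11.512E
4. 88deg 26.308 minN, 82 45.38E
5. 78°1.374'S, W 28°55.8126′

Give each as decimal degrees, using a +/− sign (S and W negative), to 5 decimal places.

1. -87.73050, -97.09292
2. -36.66834, -35.08800
3. 73.94340, 164.19187
4. 88.43847, 82.75633
5. -78.02290, -28.93021

Point 1:
  φ: 87 + 43.83/60 = 87.730500
  S ⇒ negate
  Lon: 97 + 5.575/60 = 97.092917
  hemisphere W, so the sign is −
Point 2:
  φ: 40.1004′ = 0.668340°; total 36.668340
  S → negative
  λ: 5.28′ = 0.088000°; total 35.088000
  W ⇒ negate
Point 3:
  Lat: 56.604′ = 0.943400°; total 73.943400
  N ⇒ keep positive
  Longitude: 11.512′ = 0.191867°; total 164.191867
  E → positive
Point 4:
  Lat: 26.308′ = 0.438467°; total 88.438467
  N ⇒ keep positive
  λ: 82 + 45.38/60 = 82.756333
  E ⇒ keep positive
Point 5:
  φ: 78 + 1.374/60 = 78.022900
  hemisphere S, so the sign is −
  Lon: 28 + 55.8126/60 = 28.930210
  W ⇒ negate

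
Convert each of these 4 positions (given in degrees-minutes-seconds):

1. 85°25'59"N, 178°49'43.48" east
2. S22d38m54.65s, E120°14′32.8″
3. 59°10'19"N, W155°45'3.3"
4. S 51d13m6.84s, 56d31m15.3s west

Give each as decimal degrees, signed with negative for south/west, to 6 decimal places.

1. 85.433056, 178.828744
2. -22.648514, 120.242444
3. 59.171944, -155.750917
4. -51.218567, -56.520917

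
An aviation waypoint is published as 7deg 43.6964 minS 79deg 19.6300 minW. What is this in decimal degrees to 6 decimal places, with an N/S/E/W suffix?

7.728273° S, 79.327167° W

Lat: 7 + 43.6964/60 = 7.7282733
Lon: 79 + 19.63/60 = 79.3271667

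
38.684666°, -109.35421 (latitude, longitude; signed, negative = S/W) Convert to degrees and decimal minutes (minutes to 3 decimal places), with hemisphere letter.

38° 41.080′ N, 109° 21.253′ W

Latitude: fractional part 0.684666 → 41.07996 minutes
Longitude is negative → W; |value| = 109.354210
Longitude: minutes = (109.354210 − 109) × 60 = 21.25260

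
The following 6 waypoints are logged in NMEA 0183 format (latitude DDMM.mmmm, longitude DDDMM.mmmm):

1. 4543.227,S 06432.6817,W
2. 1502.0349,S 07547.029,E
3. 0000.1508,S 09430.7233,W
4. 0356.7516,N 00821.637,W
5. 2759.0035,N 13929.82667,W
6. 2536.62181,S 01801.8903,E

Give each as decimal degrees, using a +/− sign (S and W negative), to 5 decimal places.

Point 1:
  Lat: degrees = first 2 digits = 45, minutes = 43.227; 45 + 43.227/60 = 45.720450
  S → negative
  λ: split at 3 digits → 064° and 32.6817′; 64 + 32.6817/60 = 64.544695
  W ⇒ negate
Point 2:
  Latitude: degrees = first 2 digits = 15, minutes = 2.0349; 15 + 2.0349/60 = 15.033915
  S → negative
  λ: split at 3 digits → 075° and 47.029′; 75 + 47.029/60 = 75.783817
  E → positive
Point 3:
  Lat: degrees = first 2 digits = 0, minutes = 0.1508; 0 + 0.1508/60 = 0.002513
  hemisphere S, so the sign is −
  Longitude: degrees = first 3 digits = 94, minutes = 30.7233; 94 + 30.7233/60 = 94.512055
  W → negative
Point 4:
  φ: split at 2 digits → 03° and 56.7516′; 3 + 56.7516/60 = 3.945860
  N ⇒ keep positive
  Lon: split at 3 digits → 008° and 21.637′; 8 + 21.637/60 = 8.360617
  W ⇒ negate
Point 5:
  Lat: degrees = first 2 digits = 27, minutes = 59.0035; 27 + 59.0035/60 = 27.983392
  N → positive
  λ: degrees = first 3 digits = 139, minutes = 29.82667; 139 + 29.82667/60 = 139.497111
  hemisphere W, so the sign is −
Point 6:
  Lat: degrees = first 2 digits = 25, minutes = 36.62181; 25 + 36.62181/60 = 25.610364
  hemisphere S, so the sign is −
  Longitude: degrees = first 3 digits = 18, minutes = 1.8903; 18 + 1.8903/60 = 18.031505
  E → positive

1. -45.72045, -64.54470
2. -15.03392, 75.78382
3. -0.00251, -94.51206
4. 3.94586, -8.36062
5. 27.98339, -139.49711
6. -25.61036, 18.03151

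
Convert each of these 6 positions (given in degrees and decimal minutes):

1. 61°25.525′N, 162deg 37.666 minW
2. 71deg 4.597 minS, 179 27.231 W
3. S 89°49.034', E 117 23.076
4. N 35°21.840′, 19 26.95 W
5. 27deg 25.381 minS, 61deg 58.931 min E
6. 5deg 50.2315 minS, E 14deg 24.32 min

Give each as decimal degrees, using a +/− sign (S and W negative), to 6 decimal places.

1. 61.425417, -162.627767
2. -71.076617, -179.453850
3. -89.817233, 117.384600
4. 35.364000, -19.449167
5. -27.423017, 61.982183
6. -5.837192, 14.405333

Point 1:
  Lat: 25.525′ = 0.425417°; total 61.4254167
  N ⇒ keep positive
  λ: 37.666′ = 0.627767°; total 162.6277667
  W ⇒ negate
Point 2:
  Latitude: 4.597′ = 0.076617°; total 71.0766167
  hemisphere S, so the sign is −
  Longitude: 179 + 27.231/60 = 179.4538500
  W ⇒ negate
Point 3:
  Latitude: 89 + 49.034/60 = 89.8172333
  hemisphere S, so the sign is −
  λ: 117 + 23.076/60 = 117.3846000
  E ⇒ keep positive
Point 4:
  Latitude: 21.84′ = 0.364000°; total 35.3640000
  N → positive
  Lon: 26.95′ = 0.449167°; total 19.4491667
  hemisphere W, so the sign is −
Point 5:
  Lat: 25.381′ = 0.423017°; total 27.4230167
  S ⇒ negate
  λ: 58.931′ = 0.982183°; total 61.9821833
  E → positive
Point 6:
  φ: 5 + 50.2315/60 = 5.8371917
  hemisphere S, so the sign is −
  Longitude: 24.32′ = 0.405333°; total 14.4053333
  E → positive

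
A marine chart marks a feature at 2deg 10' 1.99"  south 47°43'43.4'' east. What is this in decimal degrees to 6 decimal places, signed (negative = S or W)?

Lat: 2 + 10/60 + 1.99/3600 = 2.1672194
S ⇒ negate
λ: 47 + 43/60 + 43.4/3600 = 47.7287222
E ⇒ keep positive

-2.167219, 47.728722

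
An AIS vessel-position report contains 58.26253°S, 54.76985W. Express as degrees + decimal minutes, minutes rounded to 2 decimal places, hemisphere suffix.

58° 15.75′ S, 54° 46.19′ W

Lat: fractional part 0.262530 → 15.7518 minutes
Lon: minutes = (54.769850 − 54) × 60 = 46.1910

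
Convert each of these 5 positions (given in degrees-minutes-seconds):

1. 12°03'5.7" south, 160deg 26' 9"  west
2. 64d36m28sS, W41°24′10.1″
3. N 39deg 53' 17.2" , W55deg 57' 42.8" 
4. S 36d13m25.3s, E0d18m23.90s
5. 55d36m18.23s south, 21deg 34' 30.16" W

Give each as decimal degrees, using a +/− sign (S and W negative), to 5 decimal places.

1. -12.05158, -160.43583
2. -64.60778, -41.40281
3. 39.88811, -55.96189
4. -36.22369, 0.30664
5. -55.60506, -21.57504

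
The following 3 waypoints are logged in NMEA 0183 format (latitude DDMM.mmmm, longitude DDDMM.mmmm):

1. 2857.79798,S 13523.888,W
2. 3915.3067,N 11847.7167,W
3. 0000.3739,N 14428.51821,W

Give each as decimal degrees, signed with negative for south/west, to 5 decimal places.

Point 1:
  Lat: split at 2 digits → 28° and 57.79798′; 28 + 57.79798/60 = 28.963300
  S → negative
  Lon: degrees = first 3 digits = 135, minutes = 23.888; 135 + 23.888/60 = 135.398133
  W ⇒ negate
Point 2:
  φ: split at 2 digits → 39° and 15.3067′; 39 + 15.3067/60 = 39.255112
  N → positive
  Lon: split at 3 digits → 118° and 47.7167′; 118 + 47.7167/60 = 118.795278
  W → negative
Point 3:
  Latitude: split at 2 digits → 00° and 0.3739′; 0 + 0.3739/60 = 0.006232
  N ⇒ keep positive
  Longitude: split at 3 digits → 144° and 28.51821′; 144 + 28.51821/60 = 144.475304
  W ⇒ negate

1. -28.96330, -135.39813
2. 39.25511, -118.79528
3. 0.00623, -144.47530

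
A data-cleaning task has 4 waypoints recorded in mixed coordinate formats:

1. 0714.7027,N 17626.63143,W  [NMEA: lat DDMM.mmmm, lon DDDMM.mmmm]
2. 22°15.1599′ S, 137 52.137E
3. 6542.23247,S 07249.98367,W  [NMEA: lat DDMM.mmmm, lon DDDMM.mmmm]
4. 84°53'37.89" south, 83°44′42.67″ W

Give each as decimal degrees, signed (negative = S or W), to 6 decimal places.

Point 1:
  Latitude: degrees = first 2 digits = 7, minutes = 14.7027; 7 + 14.7027/60 = 7.2450450
  N ⇒ keep positive
  Lon: split at 3 digits → 176° and 26.63143′; 176 + 26.63143/60 = 176.4438572
  W ⇒ negate
Point 2:
  Latitude: 15.1599′ = 0.252665°; total 22.2526650
  S ⇒ negate
  Lon: 52.137′ = 0.868950°; total 137.8689500
  E ⇒ keep positive
Point 3:
  Latitude: split at 2 digits → 65° and 42.23247′; 65 + 42.23247/60 = 65.7038745
  hemisphere S, so the sign is −
  Lon: degrees = first 3 digits = 72, minutes = 49.98367; 72 + 49.98367/60 = 72.8330612
  hemisphere W, so the sign is −
Point 4:
  Latitude: 84 + 53/60 + 37.89/3600 = 84.8938583
  S → negative
  Lon: 44′ + 42.67″ = 44.71117′; 83 + 44.71117/60 = 83.7451861
  W ⇒ negate

1. 7.245045, -176.443857
2. -22.252665, 137.868950
3. -65.703875, -72.833061
4. -84.893858, -83.745186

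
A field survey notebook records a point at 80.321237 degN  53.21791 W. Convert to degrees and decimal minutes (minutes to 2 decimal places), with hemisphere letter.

80° 19.27′ N, 53° 13.07′ W

φ: fractional part 0.321237 → 19.2742 minutes
Lon: fractional part 0.217910 → 13.0746 minutes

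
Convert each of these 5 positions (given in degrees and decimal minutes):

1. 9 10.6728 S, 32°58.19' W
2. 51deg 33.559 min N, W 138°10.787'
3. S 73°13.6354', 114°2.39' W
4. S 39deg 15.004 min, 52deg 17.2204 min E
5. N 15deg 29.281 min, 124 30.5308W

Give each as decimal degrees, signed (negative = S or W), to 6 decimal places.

Point 1:
  Latitude: 9 + 10.6728/60 = 9.1778800
  S ⇒ negate
  λ: 58.19′ = 0.969833°; total 32.9698333
  W → negative
Point 2:
  φ: 51 + 33.559/60 = 51.5593167
  N ⇒ keep positive
  Lon: 138 + 10.787/60 = 138.1797833
  hemisphere W, so the sign is −
Point 3:
  φ: 13.6354′ = 0.227257°; total 73.2272567
  S ⇒ negate
  λ: 2.39′ = 0.039833°; total 114.0398333
  W → negative
Point 4:
  Lat: 15.004′ = 0.250067°; total 39.2500667
  S → negative
  Lon: 17.2204′ = 0.287007°; total 52.2870067
  E ⇒ keep positive
Point 5:
  Latitude: 29.281′ = 0.488017°; total 15.4880167
  N ⇒ keep positive
  λ: 124 + 30.5308/60 = 124.5088467
  W → negative

1. -9.177880, -32.969833
2. 51.559317, -138.179783
3. -73.227257, -114.039833
4. -39.250067, 52.287007
5. 15.488017, -124.508847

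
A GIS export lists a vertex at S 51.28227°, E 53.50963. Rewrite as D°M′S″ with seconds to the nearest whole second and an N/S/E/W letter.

Latitude: 0.282270 × 60 = 16.93620′ → 16′, remainder × 60 = 56.17″
λ: 0.509630° → 30.57780′; 0.57780 × 60 = 34.67″

51°16′56″ S, 53°30′35″ E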